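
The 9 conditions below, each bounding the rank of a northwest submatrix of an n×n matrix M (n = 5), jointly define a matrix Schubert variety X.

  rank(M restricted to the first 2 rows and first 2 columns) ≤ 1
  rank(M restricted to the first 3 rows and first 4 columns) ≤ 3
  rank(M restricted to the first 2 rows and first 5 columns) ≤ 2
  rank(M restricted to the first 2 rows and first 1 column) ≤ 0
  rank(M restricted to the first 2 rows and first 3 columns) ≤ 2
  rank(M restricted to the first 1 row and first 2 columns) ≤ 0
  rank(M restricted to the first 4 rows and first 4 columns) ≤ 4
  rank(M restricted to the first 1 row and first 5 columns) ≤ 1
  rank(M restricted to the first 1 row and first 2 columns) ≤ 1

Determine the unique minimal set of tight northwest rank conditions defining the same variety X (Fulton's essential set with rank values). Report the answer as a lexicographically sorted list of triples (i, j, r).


Recovering R(i,j) via the rank-extension bound from the 9 conditions:

  i=1: 0  0  1  1  1
  i=2: 0  1  2  2  2
  i=3: 1  2  3  3  3
  i=4: 1  2  3  4  4
  i=5: 1  2  3  4  5

reading off 1-entries of Δ²R: w = (3, 2, 1, 4, 5).

|D(w)|=3, |Ess(w)|=2:

[(1, 2, 0), (2, 1, 0)]


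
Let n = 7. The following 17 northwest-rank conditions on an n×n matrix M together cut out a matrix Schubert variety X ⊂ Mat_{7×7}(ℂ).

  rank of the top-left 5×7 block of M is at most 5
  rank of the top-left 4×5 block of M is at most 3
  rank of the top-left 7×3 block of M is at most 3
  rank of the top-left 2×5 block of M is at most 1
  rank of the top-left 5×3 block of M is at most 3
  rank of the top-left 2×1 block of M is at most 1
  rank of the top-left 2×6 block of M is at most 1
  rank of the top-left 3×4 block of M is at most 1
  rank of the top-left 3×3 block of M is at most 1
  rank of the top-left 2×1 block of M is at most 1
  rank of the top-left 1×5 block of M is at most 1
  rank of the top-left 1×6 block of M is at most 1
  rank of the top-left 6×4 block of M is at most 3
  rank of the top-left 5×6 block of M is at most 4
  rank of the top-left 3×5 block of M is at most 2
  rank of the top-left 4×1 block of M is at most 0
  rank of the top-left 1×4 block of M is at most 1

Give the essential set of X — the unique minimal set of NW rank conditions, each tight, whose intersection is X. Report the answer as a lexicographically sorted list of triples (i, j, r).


Reconstructing r_w from the 17 given conditions:

  0, 1, 1, 1, 1, 1, 1
  0, 1, 1, 1, 1, 1, 2
  0, 1, 1, 1, 2, 2, 3
  0, 1, 2, 2, 3, 3, 4
  1, 2, 3, 3, 4, 4, 5
  1, 2, 3, 3, 4, 5, 6
  1, 2, 3, 4, 5, 6, 7

hence w(1..7) = (2, 7, 5, 3, 1, 6, 4).

|D(w)|=11, |Ess(w)|=4:

[(2, 6, 1), (3, 4, 1), (4, 1, 0), (6, 4, 3)]


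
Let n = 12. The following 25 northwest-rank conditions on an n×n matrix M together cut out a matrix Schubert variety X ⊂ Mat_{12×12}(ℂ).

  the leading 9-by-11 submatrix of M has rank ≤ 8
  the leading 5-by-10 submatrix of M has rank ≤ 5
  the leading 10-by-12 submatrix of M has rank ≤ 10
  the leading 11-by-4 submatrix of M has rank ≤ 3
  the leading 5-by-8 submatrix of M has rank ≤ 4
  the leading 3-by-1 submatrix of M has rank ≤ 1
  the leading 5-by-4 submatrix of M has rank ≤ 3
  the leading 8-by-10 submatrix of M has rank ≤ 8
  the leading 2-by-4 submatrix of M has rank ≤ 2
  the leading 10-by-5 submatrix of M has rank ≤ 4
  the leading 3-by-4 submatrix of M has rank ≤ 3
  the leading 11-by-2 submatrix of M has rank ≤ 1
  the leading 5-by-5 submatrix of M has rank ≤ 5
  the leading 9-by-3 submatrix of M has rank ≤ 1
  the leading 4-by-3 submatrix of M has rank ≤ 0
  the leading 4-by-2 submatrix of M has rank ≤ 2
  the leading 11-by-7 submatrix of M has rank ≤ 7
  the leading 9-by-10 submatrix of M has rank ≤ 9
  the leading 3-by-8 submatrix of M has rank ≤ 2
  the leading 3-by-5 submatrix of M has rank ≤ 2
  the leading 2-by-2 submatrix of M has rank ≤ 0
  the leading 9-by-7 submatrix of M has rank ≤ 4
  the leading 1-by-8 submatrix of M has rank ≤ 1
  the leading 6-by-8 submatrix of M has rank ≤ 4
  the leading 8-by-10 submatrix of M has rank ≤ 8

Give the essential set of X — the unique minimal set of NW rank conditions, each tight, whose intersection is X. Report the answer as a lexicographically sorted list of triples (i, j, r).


The tightest implied rank at each (i,j), from the 25 conditions:

  0 | 0 | 0 | 1 | 1 | 1 | 1 | 1 | 1 | 1 | 1 | 1
  0 | 0 | 0 | 1 | 2 | 2 | 2 | 2 | 2 | 2 | 2 | 2
  0 | 0 | 0 | 1 | 2 | 2 | 2 | 2 | 3 | 3 | 3 | 3
  0 | 0 | 0 | 1 | 2 | 3 | 3 | 3 | 4 | 4 | 4 | 4
  1 | 1 | 1 | 2 | 3 | 4 | 4 | 4 | 5 | 5 | 5 | 5
  1 | 1 | 1 | 2 | 3 | 4 | 4 | 4 | 5 | 6 | 6 | 6
  1 | 1 | 1 | 2 | 3 | 4 | 4 | 5 | 6 | 7 | 7 | 7
  1 | 1 | 1 | 2 | 3 | 4 | 4 | 5 | 6 | 7 | 8 | 8
  1 | 1 | 1 | 2 | 3 | 4 | 4 | 5 | 6 | 7 | 8 | 9
  1 | 1 | 2 | 3 | 4 | 5 | 5 | 6 | 7 | 8 | 9 | 10
  1 | 1 | 2 | 3 | 4 | 5 | 6 | 7 | 8 | 9 | 10 | 11
  1 | 2 | 3 | 4 | 5 | 6 | 7 | 8 | 9 | 10 | 11 | 12

reading off 1-entries of Δ²R: w = (4, 5, 9, 6, 1, 10, 8, 11, 12, 3, 7, 2).

Fulton essential set (6 of the 30 Rothe cells):

[(3, 8, 2), (4, 3, 0), (6, 8, 4), (9, 3, 1), (9, 7, 4), (11, 2, 1)]


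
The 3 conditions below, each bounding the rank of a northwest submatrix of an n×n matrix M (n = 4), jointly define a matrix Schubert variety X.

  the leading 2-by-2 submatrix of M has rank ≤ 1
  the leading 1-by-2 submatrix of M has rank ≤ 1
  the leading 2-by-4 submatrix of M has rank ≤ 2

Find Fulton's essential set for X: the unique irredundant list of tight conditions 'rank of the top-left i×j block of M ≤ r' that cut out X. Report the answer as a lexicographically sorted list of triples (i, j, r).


The tightest implied rank at each (i,j), from the 3 conditions:

  i=1: 1  1  1  1
  i=2: 1  1  2  2
  i=3: 1  2  3  3
  i=4: 1  2  3  4

second differences of R give the permutation w = (1, 3, 2, 4).

Fulton essential set (the sole Rothe cell):

[(2, 2, 1)]


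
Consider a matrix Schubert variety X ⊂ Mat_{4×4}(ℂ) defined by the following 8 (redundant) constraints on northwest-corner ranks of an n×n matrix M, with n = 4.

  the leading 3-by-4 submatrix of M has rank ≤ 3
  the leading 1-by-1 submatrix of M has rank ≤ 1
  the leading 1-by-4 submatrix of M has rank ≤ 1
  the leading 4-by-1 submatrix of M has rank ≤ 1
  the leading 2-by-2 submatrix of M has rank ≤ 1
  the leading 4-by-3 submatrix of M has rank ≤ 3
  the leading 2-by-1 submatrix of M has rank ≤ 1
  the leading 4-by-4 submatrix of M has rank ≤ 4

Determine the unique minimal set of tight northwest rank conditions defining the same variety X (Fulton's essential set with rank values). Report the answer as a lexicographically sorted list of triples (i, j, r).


Recovering R(i,j) via the rank-extension bound from the 8 conditions:

  1  1  1  1
  1  1  2  2
  1  2  3  3
  1  2  3  4

reading off 1-entries of Δ²R: w = (1, 3, 2, 4).

1 SE-corner of the 1-cell Rothe diagram gives Ess(w):

[(2, 2, 1)]


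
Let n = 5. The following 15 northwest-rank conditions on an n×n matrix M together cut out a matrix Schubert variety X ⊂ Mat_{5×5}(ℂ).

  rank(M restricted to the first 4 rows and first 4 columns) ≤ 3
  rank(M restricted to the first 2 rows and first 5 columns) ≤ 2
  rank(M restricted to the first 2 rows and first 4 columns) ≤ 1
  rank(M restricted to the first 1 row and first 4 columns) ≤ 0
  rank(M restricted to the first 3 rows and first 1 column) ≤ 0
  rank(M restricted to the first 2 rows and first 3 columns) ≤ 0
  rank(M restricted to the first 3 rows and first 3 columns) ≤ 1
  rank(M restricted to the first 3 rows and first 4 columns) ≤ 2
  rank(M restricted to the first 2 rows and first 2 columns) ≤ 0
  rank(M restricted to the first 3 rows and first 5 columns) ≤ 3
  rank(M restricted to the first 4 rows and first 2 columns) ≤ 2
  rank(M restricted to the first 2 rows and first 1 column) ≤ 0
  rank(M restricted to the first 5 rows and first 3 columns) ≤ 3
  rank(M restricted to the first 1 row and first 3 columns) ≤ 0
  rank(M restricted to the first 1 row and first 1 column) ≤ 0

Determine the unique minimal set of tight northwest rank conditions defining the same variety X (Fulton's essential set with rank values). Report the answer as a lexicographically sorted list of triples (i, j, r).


Rank table r_w(5×5) implied by the 15 constraints:

  row 1: 0, 0, 0, 0, 1
  row 2: 0, 0, 0, 1, 2
  row 3: 0, 1, 1, 2, 3
  row 4: 1, 2, 2, 3, 4
  row 5: 1, 2, 3, 4, 5

reading off 1-entries of Δ²R: w = (5, 4, 2, 1, 3).

|D(w)|=8, |Ess(w)|=3:

[(1, 4, 0), (2, 3, 0), (3, 1, 0)]


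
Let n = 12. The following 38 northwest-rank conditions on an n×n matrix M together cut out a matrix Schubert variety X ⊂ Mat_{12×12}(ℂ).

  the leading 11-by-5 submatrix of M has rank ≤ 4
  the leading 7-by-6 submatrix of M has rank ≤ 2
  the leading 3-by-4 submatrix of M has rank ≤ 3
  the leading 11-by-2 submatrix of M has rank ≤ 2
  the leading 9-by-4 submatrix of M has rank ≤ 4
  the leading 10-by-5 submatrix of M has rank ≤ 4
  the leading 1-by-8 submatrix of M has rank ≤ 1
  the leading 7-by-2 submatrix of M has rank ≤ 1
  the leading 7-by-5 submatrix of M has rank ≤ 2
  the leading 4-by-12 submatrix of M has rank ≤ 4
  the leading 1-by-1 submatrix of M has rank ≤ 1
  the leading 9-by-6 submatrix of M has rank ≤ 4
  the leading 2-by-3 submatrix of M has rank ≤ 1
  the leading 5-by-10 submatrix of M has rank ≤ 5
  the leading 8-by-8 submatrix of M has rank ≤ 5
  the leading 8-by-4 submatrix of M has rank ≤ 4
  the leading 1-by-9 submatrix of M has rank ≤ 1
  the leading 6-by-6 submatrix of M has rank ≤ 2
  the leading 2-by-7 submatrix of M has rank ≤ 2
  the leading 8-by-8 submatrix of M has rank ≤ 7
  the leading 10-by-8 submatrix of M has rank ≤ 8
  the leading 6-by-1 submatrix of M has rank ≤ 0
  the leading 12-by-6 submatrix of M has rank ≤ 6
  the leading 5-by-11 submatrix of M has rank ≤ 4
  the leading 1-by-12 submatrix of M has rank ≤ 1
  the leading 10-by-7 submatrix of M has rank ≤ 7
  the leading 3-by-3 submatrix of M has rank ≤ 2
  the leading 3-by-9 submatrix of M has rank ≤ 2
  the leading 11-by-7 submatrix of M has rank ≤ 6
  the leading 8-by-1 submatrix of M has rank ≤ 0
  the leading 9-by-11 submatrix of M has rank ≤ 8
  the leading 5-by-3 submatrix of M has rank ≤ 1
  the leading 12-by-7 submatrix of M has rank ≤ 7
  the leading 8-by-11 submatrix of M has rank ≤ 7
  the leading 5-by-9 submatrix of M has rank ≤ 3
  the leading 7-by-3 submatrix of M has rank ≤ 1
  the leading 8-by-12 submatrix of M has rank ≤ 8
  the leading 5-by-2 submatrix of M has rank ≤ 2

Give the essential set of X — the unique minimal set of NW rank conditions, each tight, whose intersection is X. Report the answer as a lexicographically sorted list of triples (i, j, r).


Recovering R(i,j) via the rank-extension bound from the 38 conditions:

  R[1]: 0  1  1  1  1  1  1  1  1  1  1  1
  R[2]: 0  1  1  2  2  2  2  2  2  2  2  2
  R[3]: 0  1  1  2  2  2  2  2  2  3  3  3
  R[4]: 0  1  1  2  2  2  3  3  3  4  4  4
  R[5]: 0  1  1  2  2  2  3  3  3  4  4  5
  R[6]: 0  1  1  2  2  2  3  4  4  5  5  6
  R[7]: 0  1  1  2  2  2  3  4  5  6  6  7
  R[8]: 0  1  2  3  3  3  4  5  6  7  7  8
  R[9]: 1  2  3  4  4  4  5  6  7  8  8  9
  R[10]: 1  2  3  4  4  5  6  7  8  9  9  10
  R[11]: 1  2  3  4  4  5  6  7  8  9  10  11
  R[12]: 1  2  3  4  5  6  7  8  9  10  11  12

so w = (2, 4, 10, 7, 12, 8, 9, 3, 1, 6, 11, 5).

ℓ(w)=32; the 7 essential cells (i,j,r):

[(3, 9, 2), (5, 9, 3), (5, 11, 4), (7, 3, 1), (7, 6, 2), (8, 1, 0), (11, 5, 4)]


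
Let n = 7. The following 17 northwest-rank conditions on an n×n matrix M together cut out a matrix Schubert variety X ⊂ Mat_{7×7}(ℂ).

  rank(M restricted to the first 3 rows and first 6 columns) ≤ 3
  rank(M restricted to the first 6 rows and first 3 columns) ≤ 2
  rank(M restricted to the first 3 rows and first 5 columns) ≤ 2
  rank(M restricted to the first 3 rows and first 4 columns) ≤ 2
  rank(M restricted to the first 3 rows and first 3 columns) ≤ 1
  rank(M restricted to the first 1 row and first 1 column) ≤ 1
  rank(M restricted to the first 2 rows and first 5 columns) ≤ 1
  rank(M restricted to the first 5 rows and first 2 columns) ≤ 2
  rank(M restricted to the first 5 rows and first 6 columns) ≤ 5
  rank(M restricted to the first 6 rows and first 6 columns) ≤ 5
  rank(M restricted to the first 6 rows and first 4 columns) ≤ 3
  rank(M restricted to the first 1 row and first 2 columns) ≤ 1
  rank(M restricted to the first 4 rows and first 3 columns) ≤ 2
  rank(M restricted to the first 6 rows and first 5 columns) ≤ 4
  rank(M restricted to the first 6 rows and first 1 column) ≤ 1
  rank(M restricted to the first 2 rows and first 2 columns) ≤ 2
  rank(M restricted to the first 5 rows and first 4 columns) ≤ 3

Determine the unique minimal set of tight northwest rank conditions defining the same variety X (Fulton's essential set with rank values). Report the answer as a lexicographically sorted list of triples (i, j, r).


Computing R[i][j] = min implied NW-rank bound (n=7, 17 conditions):

  1 | 1 | 1 | 1 | 1 | 1 | 1
  1 | 1 | 1 | 1 | 1 | 2 | 2
  1 | 1 | 1 | 2 | 2 | 3 | 3
  1 | 2 | 2 | 3 | 3 | 4 | 4
  1 | 2 | 2 | 3 | 4 | 5 | 5
  1 | 2 | 2 | 3 | 4 | 5 | 6
  1 | 2 | 3 | 4 | 5 | 6 | 7

giving w = (1, 6, 4, 2, 5, 7, 3) via Δ²R.

Rothe diagram D(w) (8 cells), 3 SE-corners (essential conditions):

[(2, 5, 1), (3, 3, 1), (6, 3, 2)]


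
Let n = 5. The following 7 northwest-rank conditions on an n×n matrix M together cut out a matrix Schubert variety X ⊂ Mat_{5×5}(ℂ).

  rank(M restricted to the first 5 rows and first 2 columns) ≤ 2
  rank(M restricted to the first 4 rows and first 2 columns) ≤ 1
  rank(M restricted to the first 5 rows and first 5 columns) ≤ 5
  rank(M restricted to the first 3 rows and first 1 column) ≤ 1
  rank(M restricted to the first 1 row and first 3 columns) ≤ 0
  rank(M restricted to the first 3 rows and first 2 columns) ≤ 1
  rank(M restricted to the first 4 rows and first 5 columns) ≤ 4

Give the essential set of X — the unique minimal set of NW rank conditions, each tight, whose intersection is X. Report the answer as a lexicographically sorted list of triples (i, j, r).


Reconstructing r_w from the 7 given conditions:

  R[1]: 0  0  0  1  1
  R[2]: 1  1  1  2  2
  R[3]: 1  1  2  3  3
  R[4]: 1  1  2  3  4
  R[5]: 1  2  3  4  5

reading off 1-entries of Δ²R: w = (4, 1, 3, 5, 2).

|D(w)|=5, |Ess(w)|=2:

[(1, 3, 0), (4, 2, 1)]


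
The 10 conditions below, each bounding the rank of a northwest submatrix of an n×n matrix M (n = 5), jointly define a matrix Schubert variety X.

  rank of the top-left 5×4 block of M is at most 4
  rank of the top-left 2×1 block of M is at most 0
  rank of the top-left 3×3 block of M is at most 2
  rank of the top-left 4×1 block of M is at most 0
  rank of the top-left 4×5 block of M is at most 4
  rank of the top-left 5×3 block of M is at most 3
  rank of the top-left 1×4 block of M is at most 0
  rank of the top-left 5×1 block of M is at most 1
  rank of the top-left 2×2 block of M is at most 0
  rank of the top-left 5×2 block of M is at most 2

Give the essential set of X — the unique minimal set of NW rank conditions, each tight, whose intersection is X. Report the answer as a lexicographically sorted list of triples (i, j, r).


Recovering R(i,j) via the rank-extension bound from the 10 conditions:

  i=1: 0 0 0 0 1
  i=2: 0 0 1 1 2
  i=3: 0 1 2 2 3
  i=4: 0 1 2 3 4
  i=5: 1 2 3 4 5

the unique w with this rank table is (5, 3, 2, 4, 1).

ℓ(w)=8; the 3 essential cells (i,j,r):

[(1, 4, 0), (2, 2, 0), (4, 1, 0)]


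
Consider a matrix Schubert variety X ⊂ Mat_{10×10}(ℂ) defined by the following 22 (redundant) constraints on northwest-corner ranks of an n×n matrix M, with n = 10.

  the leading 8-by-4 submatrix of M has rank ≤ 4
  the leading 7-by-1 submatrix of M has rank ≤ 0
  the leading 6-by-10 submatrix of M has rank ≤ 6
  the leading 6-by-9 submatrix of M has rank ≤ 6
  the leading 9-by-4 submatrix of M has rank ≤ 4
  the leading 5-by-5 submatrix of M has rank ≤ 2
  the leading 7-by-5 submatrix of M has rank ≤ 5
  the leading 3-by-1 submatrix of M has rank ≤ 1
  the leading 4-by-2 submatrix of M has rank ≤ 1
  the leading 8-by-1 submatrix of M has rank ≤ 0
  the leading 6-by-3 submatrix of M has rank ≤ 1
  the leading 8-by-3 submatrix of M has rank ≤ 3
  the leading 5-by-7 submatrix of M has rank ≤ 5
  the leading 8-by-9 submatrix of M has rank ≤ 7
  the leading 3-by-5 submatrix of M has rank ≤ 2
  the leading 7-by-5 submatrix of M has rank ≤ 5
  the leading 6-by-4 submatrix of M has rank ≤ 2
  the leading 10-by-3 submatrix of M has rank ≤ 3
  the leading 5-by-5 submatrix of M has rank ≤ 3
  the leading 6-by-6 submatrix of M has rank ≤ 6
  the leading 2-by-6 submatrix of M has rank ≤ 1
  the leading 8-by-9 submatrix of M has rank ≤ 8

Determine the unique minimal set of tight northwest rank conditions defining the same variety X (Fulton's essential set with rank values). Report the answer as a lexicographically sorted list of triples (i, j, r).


Propagating the 22 rank bounds to every northwest block:

  0  1  1  1  1  1  1  1  1  1
  0  1  1  1  1  1  2  2  2  2
  0  1  1  2  2  2  3  3  3  3
  0  1  1  2  2  3  4  4  4  4
  0  1  1  2  2  3  4  5  5  5
  0  1  1  2  3  4  5  6  6  6
  0  1  2  3  4  5  6  7  7  7
  0  1  2  3  4  5  6  7  7  8
  1  2  3  4  5  6  7  8  8  9
  1  2  3  4  5  6  7  8  9  10

giving w = (2, 7, 4, 6, 8, 5, 3, 10, 1, 9) via Δ²R.

Rothe diagram D(w) (19 cells), 5 SE-corners (essential conditions):

[(2, 6, 1), (5, 5, 2), (6, 3, 1), (8, 1, 0), (8, 9, 7)]


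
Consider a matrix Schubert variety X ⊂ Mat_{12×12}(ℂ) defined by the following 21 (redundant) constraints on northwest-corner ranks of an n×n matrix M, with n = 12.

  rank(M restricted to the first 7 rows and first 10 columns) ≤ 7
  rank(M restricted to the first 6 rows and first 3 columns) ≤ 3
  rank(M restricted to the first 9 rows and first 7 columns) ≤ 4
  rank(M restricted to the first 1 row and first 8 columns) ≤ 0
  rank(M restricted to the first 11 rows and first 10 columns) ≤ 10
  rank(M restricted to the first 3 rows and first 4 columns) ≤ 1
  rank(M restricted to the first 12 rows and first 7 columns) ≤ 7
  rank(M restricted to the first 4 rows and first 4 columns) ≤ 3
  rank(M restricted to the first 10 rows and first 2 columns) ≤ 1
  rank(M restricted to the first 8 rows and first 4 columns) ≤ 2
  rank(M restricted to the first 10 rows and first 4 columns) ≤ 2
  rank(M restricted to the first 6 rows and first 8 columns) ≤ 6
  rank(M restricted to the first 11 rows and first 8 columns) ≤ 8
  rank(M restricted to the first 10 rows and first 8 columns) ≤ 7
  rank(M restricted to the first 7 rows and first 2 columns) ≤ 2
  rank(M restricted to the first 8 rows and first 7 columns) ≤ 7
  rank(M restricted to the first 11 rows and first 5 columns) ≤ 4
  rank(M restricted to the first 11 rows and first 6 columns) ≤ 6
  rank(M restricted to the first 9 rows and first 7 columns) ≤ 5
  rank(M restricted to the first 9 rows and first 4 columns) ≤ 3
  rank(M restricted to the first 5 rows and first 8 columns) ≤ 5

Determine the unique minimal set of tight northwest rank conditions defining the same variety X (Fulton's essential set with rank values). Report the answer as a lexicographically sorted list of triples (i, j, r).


Rank table r_w(12×12) implied by the 21 constraints:

  i=1: 0 | 0 | 0 | 0 | 0 | 0 | 0 | 0 | 1 | 1 | 1 | 1
  i=2: 1 | 1 | 1 | 1 | 1 | 1 | 1 | 1 | 2 | 2 | 2 | 2
  i=3: 1 | 1 | 1 | 1 | 2 | 2 | 2 | 2 | 3 | 3 | 3 | 3
  i=4: 1 | 1 | 2 | 2 | 3 | 3 | 3 | 3 | 4 | 4 | 4 | 4
  i=5: 1 | 1 | 2 | 2 | 3 | 4 | 4 | 4 | 5 | 5 | 5 | 5
  i=6: 1 | 1 | 2 | 2 | 3 | 4 | 4 | 5 | 6 | 6 | 6 | 6
  i=7: 1 | 1 | 2 | 2 | 3 | 4 | 4 | 5 | 6 | 7 | 7 | 7
  i=8: 1 | 1 | 2 | 2 | 3 | 4 | 4 | 5 | 6 | 7 | 8 | 8
  i=9: 1 | 1 | 2 | 2 | 3 | 4 | 4 | 5 | 6 | 7 | 8 | 9
  i=10: 1 | 1 | 2 | 2 | 3 | 4 | 5 | 6 | 7 | 8 | 9 | 10
  i=11: 1 | 2 | 3 | 3 | 4 | 5 | 6 | 7 | 8 | 9 | 10 | 11
  i=12: 1 | 2 | 3 | 4 | 5 | 6 | 7 | 8 | 9 | 10 | 11 | 12

second differences of R give the permutation w = (9, 1, 5, 3, 6, 8, 10, 11, 12, 7, 2, 4).

|D(w)|=28, |Ess(w)|=5:

[(1, 8, 0), (3, 4, 1), (9, 7, 4), (10, 2, 1), (10, 4, 2)]


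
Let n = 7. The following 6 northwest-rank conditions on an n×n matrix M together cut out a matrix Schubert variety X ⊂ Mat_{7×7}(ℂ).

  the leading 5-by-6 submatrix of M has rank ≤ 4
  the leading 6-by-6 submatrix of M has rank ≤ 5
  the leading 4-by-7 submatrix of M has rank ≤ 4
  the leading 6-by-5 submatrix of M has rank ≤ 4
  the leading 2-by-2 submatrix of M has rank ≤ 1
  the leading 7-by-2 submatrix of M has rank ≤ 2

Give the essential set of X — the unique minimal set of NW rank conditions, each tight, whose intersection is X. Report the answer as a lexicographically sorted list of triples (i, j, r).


Computing R[i][j] = min implied NW-rank bound (n=7, 6 conditions):

  R[1]: 1, 1, 1, 1, 1, 1, 1
  R[2]: 1, 1, 2, 2, 2, 2, 2
  R[3]: 1, 2, 3, 3, 3, 3, 3
  R[4]: 1, 2, 3, 4, 4, 4, 4
  R[5]: 1, 2, 3, 4, 4, 4, 5
  R[6]: 1, 2, 3, 4, 4, 5, 6
  R[7]: 1, 2, 3, 4, 5, 6, 7

the unique w with this rank table is (1, 3, 2, 4, 7, 6, 5).

3 SE-corners of the 4-cell Rothe diagram give Ess(w):

[(2, 2, 1), (5, 6, 4), (6, 5, 4)]


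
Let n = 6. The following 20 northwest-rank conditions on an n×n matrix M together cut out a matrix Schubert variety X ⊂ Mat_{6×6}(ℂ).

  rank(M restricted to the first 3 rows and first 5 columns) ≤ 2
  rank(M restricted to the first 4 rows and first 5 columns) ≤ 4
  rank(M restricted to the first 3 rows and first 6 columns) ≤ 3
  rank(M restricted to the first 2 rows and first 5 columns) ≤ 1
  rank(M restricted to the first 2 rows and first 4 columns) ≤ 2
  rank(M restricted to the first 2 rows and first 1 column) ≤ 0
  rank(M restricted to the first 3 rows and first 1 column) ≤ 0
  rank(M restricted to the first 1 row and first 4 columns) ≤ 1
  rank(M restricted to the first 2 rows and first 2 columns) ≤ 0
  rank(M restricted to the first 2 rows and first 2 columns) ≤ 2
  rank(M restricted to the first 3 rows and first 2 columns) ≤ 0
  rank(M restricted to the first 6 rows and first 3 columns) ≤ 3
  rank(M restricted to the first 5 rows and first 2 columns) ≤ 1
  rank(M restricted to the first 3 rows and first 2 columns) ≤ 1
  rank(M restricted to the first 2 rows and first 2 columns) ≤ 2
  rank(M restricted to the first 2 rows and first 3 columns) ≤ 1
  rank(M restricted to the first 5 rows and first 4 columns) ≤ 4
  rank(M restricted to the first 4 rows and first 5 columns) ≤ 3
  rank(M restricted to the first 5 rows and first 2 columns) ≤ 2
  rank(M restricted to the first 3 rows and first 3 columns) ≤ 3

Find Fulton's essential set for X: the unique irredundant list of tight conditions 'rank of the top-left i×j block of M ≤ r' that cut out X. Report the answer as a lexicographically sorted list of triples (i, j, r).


The tightest implied rank at each (i,j), from the 20 conditions:

  R[1]: 0, 0, 1, 1, 1, 1
  R[2]: 0, 0, 1, 1, 1, 2
  R[3]: 0, 0, 1, 2, 2, 3
  R[4]: 1, 1, 2, 3, 3, 4
  R[5]: 1, 1, 2, 3, 4, 5
  R[6]: 1, 2, 3, 4, 5, 6

hence w(1..6) = (3, 6, 4, 1, 5, 2).

D(w) has 9 cells with 3 SE-corners; essential set:

[(2, 5, 1), (3, 2, 0), (5, 2, 1)]


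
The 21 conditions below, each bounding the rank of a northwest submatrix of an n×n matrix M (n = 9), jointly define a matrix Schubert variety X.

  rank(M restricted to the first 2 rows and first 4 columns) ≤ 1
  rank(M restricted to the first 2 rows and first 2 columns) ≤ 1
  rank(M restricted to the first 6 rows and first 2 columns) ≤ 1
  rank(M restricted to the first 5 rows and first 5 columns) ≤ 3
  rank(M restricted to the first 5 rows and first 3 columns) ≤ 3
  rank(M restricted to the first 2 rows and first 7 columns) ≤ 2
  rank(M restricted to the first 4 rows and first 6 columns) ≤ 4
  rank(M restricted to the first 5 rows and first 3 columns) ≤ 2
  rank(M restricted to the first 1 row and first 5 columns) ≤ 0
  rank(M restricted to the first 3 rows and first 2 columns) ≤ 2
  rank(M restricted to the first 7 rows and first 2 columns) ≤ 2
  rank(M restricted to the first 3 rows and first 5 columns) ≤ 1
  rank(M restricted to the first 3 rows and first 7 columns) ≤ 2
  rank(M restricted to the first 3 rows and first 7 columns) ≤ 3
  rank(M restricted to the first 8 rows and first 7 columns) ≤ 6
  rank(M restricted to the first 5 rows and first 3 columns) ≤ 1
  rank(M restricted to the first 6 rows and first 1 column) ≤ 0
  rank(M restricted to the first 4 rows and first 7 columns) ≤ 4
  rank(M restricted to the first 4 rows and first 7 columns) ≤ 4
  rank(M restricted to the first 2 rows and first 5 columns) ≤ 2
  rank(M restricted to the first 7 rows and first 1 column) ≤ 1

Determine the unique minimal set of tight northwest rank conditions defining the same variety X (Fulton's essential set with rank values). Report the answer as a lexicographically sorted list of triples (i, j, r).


Rank table r_w(9×9) implied by the 21 constraints:

  R[1]: 0 0 0 0 0 1 1 1 1
  R[2]: 0 1 1 1 1 2 2 2 2
  R[3]: 0 1 1 1 1 2 2 3 3
  R[4]: 0 1 1 2 2 3 3 4 4
  R[5]: 0 1 1 2 3 4 4 5 5
  R[6]: 0 1 2 3 4 5 5 6 6
  R[7]: 1 2 3 4 5 6 6 7 7
  R[8]: 1 2 3 4 5 6 6 7 8
  R[9]: 1 2 3 4 5 6 7 8 9

second differences of R give the permutation w = (6, 2, 8, 4, 5, 3, 1, 9, 7).

D(w) has 17 cells with 6 SE-corners; essential set:

[(1, 5, 0), (3, 5, 1), (3, 7, 2), (5, 3, 1), (6, 1, 0), (8, 7, 6)]


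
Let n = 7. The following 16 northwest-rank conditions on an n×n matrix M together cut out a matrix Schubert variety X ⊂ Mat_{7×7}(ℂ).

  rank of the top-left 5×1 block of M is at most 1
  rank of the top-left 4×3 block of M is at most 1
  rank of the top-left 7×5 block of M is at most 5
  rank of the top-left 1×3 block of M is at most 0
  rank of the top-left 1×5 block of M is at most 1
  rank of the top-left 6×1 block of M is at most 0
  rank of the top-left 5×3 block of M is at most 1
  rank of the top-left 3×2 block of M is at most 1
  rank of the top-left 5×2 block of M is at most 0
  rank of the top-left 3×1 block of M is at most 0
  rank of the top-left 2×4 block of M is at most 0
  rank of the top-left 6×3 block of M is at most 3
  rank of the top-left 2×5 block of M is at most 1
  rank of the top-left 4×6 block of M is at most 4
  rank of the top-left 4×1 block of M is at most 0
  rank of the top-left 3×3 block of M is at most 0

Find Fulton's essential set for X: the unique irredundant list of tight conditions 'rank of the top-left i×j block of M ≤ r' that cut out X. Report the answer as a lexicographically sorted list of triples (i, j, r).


Rank table r_w(7×7) implied by the 16 constraints:

  R[1]: 0  0  0  0  1  1  1
  R[2]: 0  0  0  0  1  2  2
  R[3]: 0  0  0  1  2  3  3
  R[4]: 0  0  1  2  3  4  4
  R[5]: 0  0  1  2  3  4  5
  R[6]: 0  1  2  3  4  5  6
  R[7]: 1  2  3  4  5  6  7

the unique w with this rank table is (5, 6, 4, 3, 7, 2, 1).

D(w) has 16 cells with 4 SE-corners; essential set:

[(2, 4, 0), (3, 3, 0), (5, 2, 0), (6, 1, 0)]


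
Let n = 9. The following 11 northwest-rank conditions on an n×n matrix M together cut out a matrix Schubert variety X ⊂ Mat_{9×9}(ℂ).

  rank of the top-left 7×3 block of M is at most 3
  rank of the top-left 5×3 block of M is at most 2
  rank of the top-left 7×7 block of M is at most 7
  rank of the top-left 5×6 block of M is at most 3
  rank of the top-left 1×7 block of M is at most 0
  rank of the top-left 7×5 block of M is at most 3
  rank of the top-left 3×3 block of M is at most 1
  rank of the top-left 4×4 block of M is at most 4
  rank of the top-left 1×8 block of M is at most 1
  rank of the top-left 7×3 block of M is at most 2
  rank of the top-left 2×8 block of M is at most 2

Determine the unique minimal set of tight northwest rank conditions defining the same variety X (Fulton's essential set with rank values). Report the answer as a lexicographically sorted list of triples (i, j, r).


Rank table r_w(9×9) implied by the 11 constraints:

  R[1]: 0  0  0  0  0  0  0  1  1
  R[2]: 1  1  1  1  1  1  1  2  2
  R[3]: 1  1  1  2  2  2  2  3  3
  R[4]: 1  2  2  3  3  3  3  4  4
  R[5]: 1  2  2  3  3  3  4  5  5
  R[6]: 1  2  2  3  3  4  5  6  6
  R[7]: 1  2  2  3  3  4  5  6  7
  R[8]: 1  2  3  4  4  5  6  7  8
  R[9]: 1  2  3  4  5  6  7  8  9

so w = (8, 1, 4, 2, 7, 6, 9, 3, 5).

Rothe diagram D(w) (16 cells), 5 SE-corners (essential conditions):

[(1, 7, 0), (3, 3, 1), (5, 6, 3), (7, 3, 2), (7, 5, 3)]


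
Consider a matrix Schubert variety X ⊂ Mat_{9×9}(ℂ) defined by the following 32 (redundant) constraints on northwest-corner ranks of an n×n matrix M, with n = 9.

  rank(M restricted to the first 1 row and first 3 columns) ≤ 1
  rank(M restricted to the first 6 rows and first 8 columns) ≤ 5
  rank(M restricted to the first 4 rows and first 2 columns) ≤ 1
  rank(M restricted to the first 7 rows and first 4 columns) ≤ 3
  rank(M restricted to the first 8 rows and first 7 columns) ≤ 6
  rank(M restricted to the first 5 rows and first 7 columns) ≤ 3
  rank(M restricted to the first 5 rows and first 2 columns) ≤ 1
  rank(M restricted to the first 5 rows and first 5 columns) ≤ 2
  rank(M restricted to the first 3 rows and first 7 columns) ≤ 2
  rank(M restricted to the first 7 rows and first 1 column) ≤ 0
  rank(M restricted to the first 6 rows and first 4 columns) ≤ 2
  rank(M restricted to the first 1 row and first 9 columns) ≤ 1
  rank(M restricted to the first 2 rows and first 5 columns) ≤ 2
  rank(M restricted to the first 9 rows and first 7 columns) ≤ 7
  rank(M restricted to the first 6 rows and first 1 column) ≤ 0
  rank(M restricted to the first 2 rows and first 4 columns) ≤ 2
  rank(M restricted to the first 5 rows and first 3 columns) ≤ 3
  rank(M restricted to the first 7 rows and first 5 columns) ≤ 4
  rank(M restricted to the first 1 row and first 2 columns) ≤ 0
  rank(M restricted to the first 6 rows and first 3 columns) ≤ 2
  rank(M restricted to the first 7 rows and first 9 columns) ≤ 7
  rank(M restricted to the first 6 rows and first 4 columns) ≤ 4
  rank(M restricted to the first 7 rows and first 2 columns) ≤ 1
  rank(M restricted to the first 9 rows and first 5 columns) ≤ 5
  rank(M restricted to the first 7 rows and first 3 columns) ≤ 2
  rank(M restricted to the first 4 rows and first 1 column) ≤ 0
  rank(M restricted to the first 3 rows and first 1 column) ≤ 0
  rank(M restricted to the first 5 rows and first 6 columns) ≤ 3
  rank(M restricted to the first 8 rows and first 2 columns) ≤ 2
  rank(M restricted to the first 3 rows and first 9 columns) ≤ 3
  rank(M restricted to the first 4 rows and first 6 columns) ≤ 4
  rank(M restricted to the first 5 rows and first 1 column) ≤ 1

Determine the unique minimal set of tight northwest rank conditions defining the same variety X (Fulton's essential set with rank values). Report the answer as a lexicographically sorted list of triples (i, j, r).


Computing R[i][j] = min implied NW-rank bound (n=9, 32 conditions):

  R[1]: 0 | 0 | 1 | 1 | 1 | 1 | 1 | 1 | 1
  R[2]: 0 | 1 | 2 | 2 | 2 | 2 | 2 | 2 | 2
  R[3]: 0 | 1 | 2 | 2 | 2 | 2 | 2 | 3 | 3
  R[4]: 0 | 1 | 2 | 2 | 2 | 3 | 3 | 4 | 4
  R[5]: 0 | 1 | 2 | 2 | 2 | 3 | 3 | 4 | 5
  R[6]: 0 | 1 | 2 | 2 | 3 | 4 | 4 | 5 | 6
  R[7]: 0 | 1 | 2 | 3 | 4 | 5 | 5 | 6 | 7
  R[8]: 1 | 2 | 3 | 4 | 5 | 6 | 6 | 7 | 8
  R[9]: 1 | 2 | 3 | 4 | 5 | 6 | 7 | 8 | 9

second differences of R give the permutation w = (3, 2, 8, 6, 9, 5, 4, 1, 7).

Rothe diagram D(w) (18 cells), 6 SE-corners (essential conditions):

[(1, 2, 0), (3, 7, 2), (5, 5, 2), (5, 7, 3), (6, 4, 2), (7, 1, 0)]


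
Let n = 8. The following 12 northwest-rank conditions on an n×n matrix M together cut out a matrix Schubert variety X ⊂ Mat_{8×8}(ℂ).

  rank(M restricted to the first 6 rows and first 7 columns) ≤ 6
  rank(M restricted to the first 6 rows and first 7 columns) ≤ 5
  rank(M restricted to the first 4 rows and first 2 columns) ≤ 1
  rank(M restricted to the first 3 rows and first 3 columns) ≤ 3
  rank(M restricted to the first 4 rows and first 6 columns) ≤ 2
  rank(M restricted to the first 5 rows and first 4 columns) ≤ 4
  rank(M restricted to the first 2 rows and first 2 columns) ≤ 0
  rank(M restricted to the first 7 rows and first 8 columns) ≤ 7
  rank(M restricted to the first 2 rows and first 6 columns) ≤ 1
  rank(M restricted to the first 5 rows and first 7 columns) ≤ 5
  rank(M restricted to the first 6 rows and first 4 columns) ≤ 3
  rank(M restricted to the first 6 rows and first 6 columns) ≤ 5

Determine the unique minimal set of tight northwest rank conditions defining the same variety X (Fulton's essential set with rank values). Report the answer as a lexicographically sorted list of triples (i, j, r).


Reconstructing r_w from the 12 given conditions:

  R[1]: 0  0  1  1  1  1  1  1
  R[2]: 0  0  1  1  1  1  2  2
  R[3]: 1  1  2  2  2  2  3  3
  R[4]: 1  1  2  2  2  2  3  4
  R[5]: 1  2  3  3  3  3  4  5
  R[6]: 1  2  3  3  4  4  5  6
  R[7]: 1  2  3  4  5  5  6  7
  R[8]: 1  2  3  4  5  6  7  8

the unique w with this rank table is (3, 7, 1, 8, 2, 5, 4, 6).

|D(w)|=12, |Ess(w)|=5:

[(2, 2, 0), (2, 6, 1), (4, 2, 1), (4, 6, 2), (6, 4, 3)]


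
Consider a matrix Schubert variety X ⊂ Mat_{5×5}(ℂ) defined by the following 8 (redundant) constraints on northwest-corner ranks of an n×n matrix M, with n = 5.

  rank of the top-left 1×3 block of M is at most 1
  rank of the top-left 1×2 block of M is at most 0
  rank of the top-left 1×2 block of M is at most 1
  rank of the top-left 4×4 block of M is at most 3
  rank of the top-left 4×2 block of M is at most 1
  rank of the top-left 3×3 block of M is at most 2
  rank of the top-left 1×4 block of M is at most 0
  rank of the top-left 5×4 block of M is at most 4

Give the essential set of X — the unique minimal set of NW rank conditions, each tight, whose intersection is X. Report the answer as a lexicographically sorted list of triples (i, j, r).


Recovering R(i,j) via the rank-extension bound from the 8 conditions:

  row 1: 0 0 0 0 1
  row 2: 1 1 1 1 2
  row 3: 1 1 2 2 3
  row 4: 1 1 2 3 4
  row 5: 1 2 3 4 5

giving w = (5, 1, 3, 4, 2) via Δ²R.

Rothe diagram D(w) (6 cells), 2 SE-corners (essential conditions):

[(1, 4, 0), (4, 2, 1)]


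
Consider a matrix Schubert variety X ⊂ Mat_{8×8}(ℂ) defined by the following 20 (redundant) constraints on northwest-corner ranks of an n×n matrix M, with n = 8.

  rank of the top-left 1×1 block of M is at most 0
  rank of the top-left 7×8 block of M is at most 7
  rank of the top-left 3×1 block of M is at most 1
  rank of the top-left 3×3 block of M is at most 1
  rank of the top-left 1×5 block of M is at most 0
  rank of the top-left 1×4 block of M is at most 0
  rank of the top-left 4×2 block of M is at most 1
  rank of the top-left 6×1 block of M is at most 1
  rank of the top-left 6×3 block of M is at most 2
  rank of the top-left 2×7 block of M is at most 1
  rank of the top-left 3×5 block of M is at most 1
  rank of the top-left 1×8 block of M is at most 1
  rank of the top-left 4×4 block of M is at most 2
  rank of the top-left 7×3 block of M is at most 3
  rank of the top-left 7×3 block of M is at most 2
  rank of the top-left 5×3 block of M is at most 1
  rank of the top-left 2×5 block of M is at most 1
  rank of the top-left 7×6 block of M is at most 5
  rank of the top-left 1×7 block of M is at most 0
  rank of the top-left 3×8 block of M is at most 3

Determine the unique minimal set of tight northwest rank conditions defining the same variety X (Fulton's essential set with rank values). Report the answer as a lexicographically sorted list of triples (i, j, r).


Recovering R(i,j) via the rank-extension bound from the 20 conditions:

  R[1]: 0  0  0  0  0  0  0  1
  R[2]: 1  1  1  1  1  1  1  2
  R[3]: 1  1  1  1  1  2  2  3
  R[4]: 1  1  1  2  2  3  3  4
  R[5]: 1  1  1  2  3  4  4  5
  R[6]: 1  2  2  3  4  5  5  6
  R[7]: 1  2  2  3  4  5  6  7
  R[8]: 1  2  3  4  5  6  7  8

giving w = (8, 1, 6, 4, 5, 2, 7, 3) via Δ²R.

4 SE-corners of the 16-cell Rothe diagram give Ess(w):

[(1, 7, 0), (3, 5, 1), (5, 3, 1), (7, 3, 2)]


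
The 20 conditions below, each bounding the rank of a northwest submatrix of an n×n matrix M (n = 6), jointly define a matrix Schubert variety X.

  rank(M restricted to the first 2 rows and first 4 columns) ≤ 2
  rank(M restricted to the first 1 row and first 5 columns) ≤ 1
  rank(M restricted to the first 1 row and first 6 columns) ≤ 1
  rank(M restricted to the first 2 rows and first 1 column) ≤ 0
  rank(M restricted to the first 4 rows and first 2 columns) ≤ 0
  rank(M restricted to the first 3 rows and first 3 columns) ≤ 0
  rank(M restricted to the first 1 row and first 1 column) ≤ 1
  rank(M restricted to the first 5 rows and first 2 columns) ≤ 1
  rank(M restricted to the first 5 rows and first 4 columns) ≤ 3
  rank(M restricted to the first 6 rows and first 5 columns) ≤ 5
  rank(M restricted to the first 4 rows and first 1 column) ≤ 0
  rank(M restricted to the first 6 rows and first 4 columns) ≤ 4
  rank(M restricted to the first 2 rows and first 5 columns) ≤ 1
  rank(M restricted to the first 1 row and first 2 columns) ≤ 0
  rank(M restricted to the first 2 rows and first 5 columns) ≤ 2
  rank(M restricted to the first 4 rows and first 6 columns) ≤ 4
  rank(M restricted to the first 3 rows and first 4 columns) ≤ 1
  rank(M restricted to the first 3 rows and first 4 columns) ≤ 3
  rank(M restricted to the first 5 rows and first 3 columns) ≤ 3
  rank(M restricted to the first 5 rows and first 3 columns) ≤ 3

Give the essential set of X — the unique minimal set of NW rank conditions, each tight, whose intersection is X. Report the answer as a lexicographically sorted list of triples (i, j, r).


Computing R[i][j] = min implied NW-rank bound (n=6, 20 conditions):

  i=1: 0 | 0 | 0 | 1 | 1 | 1
  i=2: 0 | 0 | 0 | 1 | 1 | 2
  i=3: 0 | 0 | 0 | 1 | 2 | 3
  i=4: 0 | 0 | 1 | 2 | 3 | 4
  i=5: 1 | 1 | 2 | 3 | 4 | 5
  i=6: 1 | 2 | 3 | 4 | 5 | 6

reading off 1-entries of Δ²R: w = (4, 6, 5, 3, 1, 2).

ℓ(w)=12; the 3 essential cells (i,j,r):

[(2, 5, 1), (3, 3, 0), (4, 2, 0)]


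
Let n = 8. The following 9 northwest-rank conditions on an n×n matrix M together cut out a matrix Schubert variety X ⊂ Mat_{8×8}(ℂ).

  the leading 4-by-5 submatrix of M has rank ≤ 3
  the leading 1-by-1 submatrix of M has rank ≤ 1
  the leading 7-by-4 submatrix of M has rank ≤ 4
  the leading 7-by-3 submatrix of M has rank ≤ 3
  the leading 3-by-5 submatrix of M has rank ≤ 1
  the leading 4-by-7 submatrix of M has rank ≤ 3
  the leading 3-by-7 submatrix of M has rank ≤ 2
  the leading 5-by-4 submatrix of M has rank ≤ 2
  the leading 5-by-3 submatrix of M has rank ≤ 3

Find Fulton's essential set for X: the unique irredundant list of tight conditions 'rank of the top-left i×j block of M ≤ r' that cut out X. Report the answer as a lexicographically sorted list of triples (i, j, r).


Computing R[i][j] = min implied NW-rank bound (n=8, 9 conditions):

  R[1]: 1 | 1 | 1 | 1 | 1 | 1 | 1 | 1
  R[2]: 1 | 1 | 1 | 1 | 1 | 2 | 2 | 2
  R[3]: 1 | 1 | 1 | 1 | 1 | 2 | 2 | 3
  R[4]: 1 | 2 | 2 | 2 | 2 | 3 | 3 | 4
  R[5]: 1 | 2 | 2 | 2 | 3 | 4 | 4 | 5
  R[6]: 1 | 2 | 3 | 3 | 4 | 5 | 5 | 6
  R[7]: 1 | 2 | 3 | 4 | 5 | 6 | 6 | 7
  R[8]: 1 | 2 | 3 | 4 | 5 | 6 | 7 | 8

hence w(1..8) = (1, 6, 8, 2, 5, 3, 4, 7).

D(w) has 11 cells with 3 SE-corners; essential set:

[(3, 5, 1), (3, 7, 2), (5, 4, 2)]


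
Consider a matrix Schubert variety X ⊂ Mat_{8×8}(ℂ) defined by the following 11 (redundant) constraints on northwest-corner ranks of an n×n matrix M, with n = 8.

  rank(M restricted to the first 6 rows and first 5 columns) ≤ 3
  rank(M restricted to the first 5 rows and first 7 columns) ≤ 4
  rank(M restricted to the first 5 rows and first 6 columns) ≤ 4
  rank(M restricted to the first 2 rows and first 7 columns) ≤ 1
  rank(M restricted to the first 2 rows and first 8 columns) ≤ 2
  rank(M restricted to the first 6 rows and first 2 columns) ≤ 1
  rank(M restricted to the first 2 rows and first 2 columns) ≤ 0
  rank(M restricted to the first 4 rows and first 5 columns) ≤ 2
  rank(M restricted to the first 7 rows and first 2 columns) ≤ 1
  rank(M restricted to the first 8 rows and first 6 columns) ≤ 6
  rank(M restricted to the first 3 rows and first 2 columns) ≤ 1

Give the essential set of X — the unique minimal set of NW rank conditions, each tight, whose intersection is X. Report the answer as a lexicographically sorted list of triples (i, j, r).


Recovering R(i,j) via the rank-extension bound from the 11 conditions:

  R[1]: 0 0 1 1 1 1 1 1
  R[2]: 0 0 1 1 1 1 1 2
  R[3]: 1 1 2 2 2 2 2 3
  R[4]: 1 1 2 2 2 3 3 4
  R[5]: 1 1 2 3 3 4 4 5
  R[6]: 1 1 2 3 3 4 5 6
  R[7]: 1 1 2 3 4 5 6 7
  R[8]: 1 2 3 4 5 6 7 8

second differences of R give the permutation w = (3, 8, 1, 6, 4, 7, 5, 2).

5 SE-corners of the 15-cell Rothe diagram give Ess(w):

[(2, 2, 0), (2, 7, 1), (4, 5, 2), (6, 5, 3), (7, 2, 1)]
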